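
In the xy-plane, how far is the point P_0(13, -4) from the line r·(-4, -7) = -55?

The normal to the line is n = (-4, -7) with |n| = √65.
|n·P_0 − (-55)| = |-24 − (-55)| = 31, so the distance is 31/√65 = 31√65/65.

31/√65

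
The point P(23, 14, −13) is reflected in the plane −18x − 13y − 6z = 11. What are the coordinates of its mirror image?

(-13, -12, -25)

With n = (−18, −13, −6), the signed offset is (n·P − 11)/|n|² = -529/529 = -1.
P' = P − 2t·n = (23, 14, −13) − (-2)·(−18, −13, −6) = (−13, −12, −25).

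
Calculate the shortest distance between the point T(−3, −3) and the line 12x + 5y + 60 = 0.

9/13

The normal to the line is n = (12, 5) with |n| = 13.
|n·T − (-60)| = |-51 − (-60)| = 9, so the distance is 9/13.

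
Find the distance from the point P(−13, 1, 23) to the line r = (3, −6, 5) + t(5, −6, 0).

√385

Direction vector d = (5, −6, 0).
AP = (−16, 7, 18); AP·d = -122, |AP|² = 629, |d|² = 61.
distance² = |AP|² − (AP·d)²/|d|² = 629 − 14884/61 = 385, so the distance is √385.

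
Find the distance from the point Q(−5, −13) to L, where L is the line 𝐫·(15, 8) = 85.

The normal to the line is n = (15, 8) with |n| = 17.
|n·Q − 85| = |-179 − 85| = 264, so the distance is 264/17.

264/17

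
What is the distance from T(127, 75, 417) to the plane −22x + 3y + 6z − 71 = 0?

Normal vector n = (−22, 3, 6), and n·(127, 75, 417) − 71 = −138.
|n| = √(484 + 9 + 36) = 23, so the distance is |-138|/23 = 6.

6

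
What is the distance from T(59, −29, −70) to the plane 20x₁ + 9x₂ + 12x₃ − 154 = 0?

3

n = (20, 9, 12); n·P − 154 = -75; |n| = 25; distance = 75/25 = 3.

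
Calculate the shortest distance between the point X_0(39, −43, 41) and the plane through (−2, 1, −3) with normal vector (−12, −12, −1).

8/17

The plane has equation n·(r − (−2, 1, −3)) = 0, i.e. n·r = 15.
d = |(-12)·39 + (-12)·(-43) + (-1)·41 − 15| / √(144 + 144 + 1) = |-8| / 17 = 8/17.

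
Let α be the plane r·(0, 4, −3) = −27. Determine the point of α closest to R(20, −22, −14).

n = (0, 4, −3), |n|² = 25, and n·R − (-27) = -19.
t = -19/25, so the foot is R − t·n = (20, −22, −14) − (-19/25)·(0, 4, −3) = (20, −474/25, −407/25).

(20, -474/25, -407/25)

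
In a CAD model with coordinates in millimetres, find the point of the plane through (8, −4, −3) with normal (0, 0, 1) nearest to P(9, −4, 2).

The perpendicular from P has direction n = (0, 0, 1): r = (9, −4, 2) + λ(0, 0, 1).
Substitute into the plane: n·(P + λn) = -3 gives 2 + 1λ = -3, so λ = -5.
Foot = (9, −4, 2) + (-5)·(0, 0, 1) = (9, −4, −3).

(9, -4, -3)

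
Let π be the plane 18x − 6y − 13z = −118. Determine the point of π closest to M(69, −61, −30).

n = (18, −6, −13), |n|² = 529, and n·M − (-118) = 2116.
t = 2116/529 = 4, so the foot is M − t·n = (69, −61, −30) − 4·(18, −6, −13) = (−3, −37, 22).

(-3, -37, 22)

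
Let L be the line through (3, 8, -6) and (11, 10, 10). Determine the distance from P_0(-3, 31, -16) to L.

2√146

A direction vector is d = (8, 2, 16).
AP = (-6, 23, -10); AP·d = -162, |AP|² = 665, |d|² = 324.
distance² = |AP|² − (AP·d)²/|d|² = 665 − 26244/324 = 584, so the distance is 2√146.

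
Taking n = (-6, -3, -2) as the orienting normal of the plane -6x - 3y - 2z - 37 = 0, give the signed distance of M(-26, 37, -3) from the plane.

n·M − 37 = 14.
|n| = 7, so the signed distance is 14/7 = 2.

2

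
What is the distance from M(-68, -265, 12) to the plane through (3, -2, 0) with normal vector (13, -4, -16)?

The plane has equation n·(r − (3, -2, 0)) = 0, i.e. n·r = 47.
Then n·(-68, -265, 12) - 47 = -63.
|n| = √(169 + 16 + 256) = 21, so the distance is |-63|/21 = 3.

3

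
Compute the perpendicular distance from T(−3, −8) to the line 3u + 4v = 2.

d = |3·(-3) + 4·(-8) − 2| / √(9 + 16) = |-43|/5 = 43/5.

43/5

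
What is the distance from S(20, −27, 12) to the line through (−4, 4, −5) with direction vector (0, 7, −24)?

√1201

Direction vector d = (0, 7, −24).
AP = (24, −31, 17), and AP × d = (625, 576, 168).
|AP × d|² = 750625 and |d|² = 625, so the distance is √(750625/625) = √1201.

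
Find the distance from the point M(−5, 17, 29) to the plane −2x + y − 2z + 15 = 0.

Normal vector n = (−2, 1, −2), and n·(−5, 17, 29) − (−15) = −16.
|n| = √(4 + 1 + 4) = 3, so the distance is |-16|/3 = 16/3.

16/3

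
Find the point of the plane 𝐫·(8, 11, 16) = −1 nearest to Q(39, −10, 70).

(15, -43, 22)

n = (8, 11, 16), |n|² = 441, and n·Q − (-1) = 1323.
t = 1323/441 = 3, so the foot is Q − t·n = (39, −10, 70) − 3·(8, 11, 16) = (15, −43, 22).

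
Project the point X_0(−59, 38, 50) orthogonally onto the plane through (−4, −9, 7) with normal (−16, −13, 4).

(-43, 51, 46)

n = (−16, −13, 4), |n|² = 441, and n·X_0 − 209 = 441.
t = 441/441 = 1, so the foot is X_0 − t·n = (−59, 38, 50) − 1·(−16, −13, 4) = (−43, 51, 46).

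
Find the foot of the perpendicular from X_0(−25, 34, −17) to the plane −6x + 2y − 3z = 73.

n = (−6, 2, −3), |n|² = 49, and n·X_0 − 73 = 196.
t = 196/49 = 4, so the foot is X_0 − t·n = (−25, 34, −17) − 4·(−6, 2, −3) = (−1, 26, −5).

(-1, 26, -5)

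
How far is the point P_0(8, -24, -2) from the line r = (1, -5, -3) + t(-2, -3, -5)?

Direction vector d = (-2, -3, -5).
AP = (7, -19, 1); AP·d = 38, |AP|² = 411, |d|² = 38.
distance² = |AP|² − (AP·d)²/|d|² = 411 − 1444/38 = 373, so the distance is √373.

√373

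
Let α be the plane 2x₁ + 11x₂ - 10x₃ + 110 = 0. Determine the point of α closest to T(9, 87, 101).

n = (2, 11, -10), |n|² = 225, and n·T − (-110) = 75.
t = 75/225 = 1/3, so the foot is T − t·n = (9, 87, 101) − (1/3)·(2, 11, -10) = (25/3, 250/3, 313/3).

(25/3, 250/3, 313/3)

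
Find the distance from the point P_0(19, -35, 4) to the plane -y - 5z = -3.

9√26/13

Normal vector n = (0, -1, -5), and n·(19, -35, 4) - (-3) = 18.
|n| = √(0 + 1 + 25) = √26, so the distance is |18|/√26 = 9√26/13.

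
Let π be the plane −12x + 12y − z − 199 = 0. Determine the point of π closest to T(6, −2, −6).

(-6, 10, -7)

n = (−12, 12, −1), |n|² = 289, and n·T − 199 = -289.
t = -289/289 = -1, so the foot is T − t·n = (6, −2, −6) − (-1)·(−12, 12, −1) = (−6, 10, −7).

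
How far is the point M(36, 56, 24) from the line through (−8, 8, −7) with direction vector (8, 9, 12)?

√577

Direction vector d = (8, 9, 12).
AP = (44, 48, 31); AP·d = 1156, |AP|² = 5201, |d|² = 289.
distance² = |AP|² − (AP·d)²/|d|² = 5201 − 1336336/289 = 577, so the distance is √577.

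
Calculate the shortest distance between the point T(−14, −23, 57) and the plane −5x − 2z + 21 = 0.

d = |(-5)·(-14) + (-2)·57 − (-21)| / √(25 + 0 + 4) = |-23| / √29 = 23/√29.

23/√29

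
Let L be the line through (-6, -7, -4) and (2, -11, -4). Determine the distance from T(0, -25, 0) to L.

A direction vector is d = (8, -4, 0).
AP = (6, -18, 4); AP·d = 120, |AP|² = 376, |d|² = 80.
distance² = |AP|² − (AP·d)²/|d|² = 376 − 14400/80 = 196, so the distance is 14.

14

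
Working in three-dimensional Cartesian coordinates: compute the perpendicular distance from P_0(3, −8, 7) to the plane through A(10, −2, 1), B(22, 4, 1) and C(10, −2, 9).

AB = (12, 6, 0) and AC = (0, 0, 8), so a normal is n = AB × AC = (48, −96, 0).
Then n·(3, −8, 7) − 672 = 240.
|n| = √(2304 + 9216 + 0) = 48√5, so the distance is |240|/(48√5) = √5.

√5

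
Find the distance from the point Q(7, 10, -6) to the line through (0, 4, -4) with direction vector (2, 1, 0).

Direction vector d = (2, 1, 0).
AP = (7, 6, -2), and AP × d = (2, -4, -5).
|AP × d|² = 45 and |d|² = 5, so the distance is √(45/5) = √9 = 3.

3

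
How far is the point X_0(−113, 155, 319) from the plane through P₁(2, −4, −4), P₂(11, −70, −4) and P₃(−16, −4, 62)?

5

P₁P₂ = (9, −66, 0) and P₁P₃ = (−18, 0, 66), so a normal is n = P₁P₂ × P₁P₃ = (−4356, −594, −1188).
d = |(-4356)·(-113) + (-594)·155 + (-1188)·319 − (-1584)| / √(18974736 + 352836 + 1411344) = |22770| / 4554 = 5.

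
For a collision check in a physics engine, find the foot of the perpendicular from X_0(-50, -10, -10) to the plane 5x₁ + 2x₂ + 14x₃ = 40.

(-40, -6, 18)

The perpendicular from X_0 has direction n = (5, 2, 14): r = (-50, -10, -10) + μ(5, 2, 14).
Substitute into the plane: n·(X_0 + μn) = 40 gives -410 + 225μ = 40, so μ = 2.
Foot = (-50, -10, -10) + 2·(5, 2, 14) = (-40, -6, 18).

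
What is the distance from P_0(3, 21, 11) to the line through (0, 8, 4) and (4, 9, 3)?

√209

A direction vector is d = (4, 1, −1).
AP = (3, 13, 7), and AP × d = (−20, 31, −49).
|AP × d|² = 3762 and |d|² = 18, so the distance is √(3762/18) = √209.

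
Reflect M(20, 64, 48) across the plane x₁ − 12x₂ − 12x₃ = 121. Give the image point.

With n = (1, −12, −12), the signed offset is (n·M − 121)/|n|² = -1445/289 = -5.
M' = M − 2t·n = (20, 64, 48) − (-10)·(1, −12, −12) = (30, −56, −72).

(30, -56, -72)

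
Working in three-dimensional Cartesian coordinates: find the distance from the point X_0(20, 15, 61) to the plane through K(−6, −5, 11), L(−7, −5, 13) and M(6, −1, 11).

18/√41

KL = (−1, 0, 2) and KM = (12, 4, 0), so a normal is n = KL × KM = (−8, 24, −4).
d = |(-8)·20 + 24·15 + (-4)·61 − (-116)| / √(64 + 576 + 16) = |72| / (4√41) = 18/√41.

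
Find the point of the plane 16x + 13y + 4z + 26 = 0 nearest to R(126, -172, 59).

The perpendicular from R has direction n = (16, 13, 4): r = (126, -172, 59) + μ(16, 13, 4).
Substitute into the plane: n·(R + μn) = -26 gives 16 + 441μ = -26, so μ = -2/21.
Foot = (126, -172, 59) + (-2/21)·(16, 13, 4) = (2614/21, -3638/21, 1231/21).

(2614/21, -3638/21, 1231/21)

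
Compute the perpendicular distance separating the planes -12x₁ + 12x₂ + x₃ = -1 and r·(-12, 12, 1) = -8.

7/17

With common normal n = (-12, 12, 1) (|n| = 17), the distance is |(-1) − (-8)|/|n| = 7/17.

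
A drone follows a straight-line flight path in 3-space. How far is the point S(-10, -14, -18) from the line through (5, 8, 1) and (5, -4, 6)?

√901

A direction vector is d = (0, -12, 5).
AP = (-15, -22, -19), and AP × d = (-338, 75, 180).
|AP × d|² = 152269 and |d|² = 169, so the distance is √(152269/169) = √901.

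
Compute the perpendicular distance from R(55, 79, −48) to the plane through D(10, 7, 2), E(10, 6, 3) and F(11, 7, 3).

23/√3

DE = (0, −1, 1) and DF = (1, 0, 1), so a normal is n = DE × DF = (−1, 1, 1).
d = |(-1)·55 + 1·79 + 1·(-48) − (-1)| / √(1 + 1 + 1) = |-23| / √3 = 23/√3.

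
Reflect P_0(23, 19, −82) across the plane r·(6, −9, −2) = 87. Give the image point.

With n = (6, −9, −2), the signed offset is (n·P_0 − 87)/|n|² = 44/121 = 4/11.
P_0' = P_0 − 2t·n = (23, 19, −82) − (8/11)·(6, −9, −2) = (205/11, 281/11, −886/11).

(205/11, 281/11, -886/11)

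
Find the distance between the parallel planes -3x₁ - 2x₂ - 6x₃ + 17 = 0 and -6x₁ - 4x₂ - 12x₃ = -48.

Divide the second equation by 2 to match normals: -3x₁ - 2x₂ - 6x₃ = -24.
Both planes have normal n = (-3, -2, -6), |n| = 7. Any point on the first plane is at distance |(-24) − (-17)|/|n| = 7/7 = 1 from the second.

1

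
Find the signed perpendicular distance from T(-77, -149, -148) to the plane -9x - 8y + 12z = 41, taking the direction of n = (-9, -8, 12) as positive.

n·T − 41 = 68.
|n| = 17, so the signed distance is 68/17 = 4.

4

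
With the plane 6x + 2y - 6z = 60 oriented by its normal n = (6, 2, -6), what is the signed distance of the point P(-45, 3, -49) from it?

n·P − 60 = -30.
|n| = 2√19, so the signed distance is -15√19/19.

-15√19/19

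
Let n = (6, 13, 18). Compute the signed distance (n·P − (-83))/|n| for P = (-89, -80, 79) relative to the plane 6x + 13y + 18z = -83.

n·P − (-83) = -69.
|n| = 23, so the signed distance is -69/23 = -3.

-3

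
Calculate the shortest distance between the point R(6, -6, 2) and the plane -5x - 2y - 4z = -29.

√5/5

d = |(-5)·6 + (-2)·(-6) + (-4)·2 − (-29)| / √(25 + 4 + 16) = |3| / (3√5) = √5/5.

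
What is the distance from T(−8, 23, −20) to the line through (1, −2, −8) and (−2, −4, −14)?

A direction vector is d = (−3, −2, −6).
AP = (−9, 25, −12); AP·d = 49, |AP|² = 850, |d|² = 49.
distance² = |AP|² − (AP·d)²/|d|² = 850 − 2401/49 = 801, so the distance is 3√89.

3√89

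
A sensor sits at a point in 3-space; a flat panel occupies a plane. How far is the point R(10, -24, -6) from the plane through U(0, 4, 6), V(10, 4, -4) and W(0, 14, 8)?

18/√51

UV = (10, 0, -10) and UW = (0, 10, 2), so a normal is n = UV × UW = (100, -20, 100).
d = |100·10 + (-20)·(-24) + 100·(-6) − 520| / √(10000 + 400 + 10000) = |360| / (20√51) = 6√51/17.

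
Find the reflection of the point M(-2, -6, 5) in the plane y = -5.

(-2, -4, 5)

With n = (0, 1, 0), the signed offset is (n·M − (-5))/|n|² = -1/1 = -1.
M' = M − 2t·n = (-2, -6, 5) − (-2)·(0, 1, 0) = (-2, -4, 5).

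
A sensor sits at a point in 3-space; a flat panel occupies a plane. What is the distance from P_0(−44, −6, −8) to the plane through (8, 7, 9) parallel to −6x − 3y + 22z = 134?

Parallel planes share the normal n = (−6, −3, 22); since (8, 7, 9) lies on the plane, its equation is −6x − 3y + 22z = 129.
Then n·(−44, −6, −8) − 129 = −23.
|n| = √(36 + 9 + 484) = 23, so the distance is |-23|/23 = 1.

1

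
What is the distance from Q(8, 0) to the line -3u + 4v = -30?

6/5

The normal to the line is n = (-3, 4) with |n| = 5.
|n·Q − (-30)| = |-24 − (-30)| = 6, so the distance is 6/5.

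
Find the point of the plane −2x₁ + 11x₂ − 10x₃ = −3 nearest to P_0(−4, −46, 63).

n = (−2, 11, −10), |n|² = 225, and n·P_0 − (-3) = -1125.
t = -1125/225 = -5, so the foot is P_0 − t·n = (−4, −46, 63) − (-5)·(−2, 11, −10) = (−14, 9, 13).

(-14, 9, 13)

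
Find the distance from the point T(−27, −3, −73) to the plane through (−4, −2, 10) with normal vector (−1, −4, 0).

The plane has equation n·(r − (−4, −2, 10)) = 0, i.e. n·r = 12.
Then n·(−27, −3, −73) − 12 = 27.
|n| = √(1 + 16 + 0) = √17, so the distance is |27|/√17 = 27/√17.

27/√17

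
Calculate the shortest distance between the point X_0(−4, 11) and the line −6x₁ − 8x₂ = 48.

The normal to the line is n = (−6, −8) with |n| = 10.
|n·X_0 − 48| = |-64 − 48| = 112, so the distance is 112/10 = 56/5.

56/5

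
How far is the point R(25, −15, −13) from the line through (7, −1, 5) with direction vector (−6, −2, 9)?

6√10

Direction vector d = (−6, −2, 9).
AP = (18, −14, −18); AP·d = -242, |AP|² = 844, |d|² = 121.
distance² = |AP|² − (AP·d)²/|d|² = 844 − 58564/121 = 360, so the distance is 6√10.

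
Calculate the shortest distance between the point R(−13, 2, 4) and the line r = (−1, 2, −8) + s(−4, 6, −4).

Direction vector d = (−4, 6, −4).
AP = (−12, 0, 12), and AP × d = (−72, −96, −72).
|AP × d|² = 19584 and |d|² = 68, so the distance is √(19584/68) = √288 = 12√2.

12√2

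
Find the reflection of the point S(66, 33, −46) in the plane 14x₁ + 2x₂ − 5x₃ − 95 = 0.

With n = (14, 2, −5), the signed offset is (n·S − 95)/|n|² = 1125/225 = 5.
S' = S − 2t·n = (66, 33, −46) − 10·(14, 2, −5) = (−74, 13, 4).

(-74, 13, 4)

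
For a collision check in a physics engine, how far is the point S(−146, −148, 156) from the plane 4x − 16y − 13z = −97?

n = (4, −16, −13); n·P − (-97) = -147; |n| = 21; distance = 147/21 = 7.

7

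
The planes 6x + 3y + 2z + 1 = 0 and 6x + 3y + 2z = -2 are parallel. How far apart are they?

With common normal n = (6, 3, 2) (|n| = 7), the distance is |(-1) − (-2)|/|n| = 1/7.

1/7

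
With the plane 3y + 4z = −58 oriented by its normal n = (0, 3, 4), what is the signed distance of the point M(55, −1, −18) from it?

n·M − (-58) = -17.
|n| = 5, so the signed distance is -17/5.

-17/5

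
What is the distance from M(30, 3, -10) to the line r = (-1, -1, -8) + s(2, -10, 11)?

Direction vector d = (2, -10, 11).
AP = (31, 4, -2), and AP × d = (24, -345, -318).
|AP × d|² = 220725 and |d|² = 225, so the distance is √(220725/225) = √981 = 3√109.

3√109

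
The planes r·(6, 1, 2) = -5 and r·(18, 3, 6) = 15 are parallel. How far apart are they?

Divide the second equation by 3 to match normals: 6x + y + 2z = 5.
Both planes have normal n = (6, 1, 2), |n| = √41. Any point on the first plane is at distance |5 − (-5)|/|n| = 10/√41 from the second.

10√41/41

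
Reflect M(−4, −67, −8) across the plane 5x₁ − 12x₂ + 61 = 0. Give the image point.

(-54, 53, -8)

With n = (5, −12, 0), the signed offset is (n·M − (-61))/|n|² = 845/169 = 5.
M' = M − 2t·n = (−4, −67, −8) − 10·(5, −12, 0) = (−54, 53, −8).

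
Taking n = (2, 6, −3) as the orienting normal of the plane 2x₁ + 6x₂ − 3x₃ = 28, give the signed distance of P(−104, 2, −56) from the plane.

-8

n·P − 28 = -56.
|n| = 7, so the signed distance is -56/7 = -8.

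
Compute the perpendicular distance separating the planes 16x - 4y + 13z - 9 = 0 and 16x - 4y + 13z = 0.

3/7

Both planes have normal n = (16, -4, 13), |n| = 21. Any point on the first plane is at distance |0 − 9|/|n| = 9/21 = 3/7 from the second.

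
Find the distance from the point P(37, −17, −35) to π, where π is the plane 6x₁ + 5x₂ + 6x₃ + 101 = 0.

28/√97

Normal vector n = (6, 5, 6), and n·(37, −17, −35) − (−101) = 28.
|n| = √(36 + 25 + 36) = √97, so the distance is |28|/√97 = 28/√97.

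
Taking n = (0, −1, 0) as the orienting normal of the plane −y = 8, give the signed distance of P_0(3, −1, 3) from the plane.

-7

n·P_0 − 8 = -7.
|n| = 1, so the signed distance is -7/1 = -7.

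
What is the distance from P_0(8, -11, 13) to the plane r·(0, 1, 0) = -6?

5

Normal vector n = (0, 1, 0), and n·(8, -11, 13) - (-6) = -5.
|n| = √(0 + 1 + 0) = 1, so the distance is |-5|/1 = 5.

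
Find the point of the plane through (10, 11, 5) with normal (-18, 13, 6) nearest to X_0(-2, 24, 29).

The perpendicular from X_0 has direction n = (-18, 13, 6): r = (-2, 24, 29) + μ(-18, 13, 6).
Substitute into the plane: n·(X_0 + μn) = -7 gives 522 + 529μ = -7, so μ = -1.
Foot = (-2, 24, 29) + (-1)·(-18, 13, 6) = (16, 11, 23).

(16, 11, 23)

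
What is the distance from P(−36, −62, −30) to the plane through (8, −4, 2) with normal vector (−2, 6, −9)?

28/11

The plane has equation n·(r − (8, −4, 2)) = 0, i.e. n·r = -58.
d = |(-2)·(-36) + 6·(-62) + (-9)·(-30) − (-58)| / √(4 + 36 + 81) = |28| / 11 = 28/11.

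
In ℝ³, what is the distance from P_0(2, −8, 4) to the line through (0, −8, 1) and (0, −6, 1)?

√13

A direction vector is d = (0, 2, 0).
AP = (2, 0, 3); AP·d = 0, |AP|² = 13, |d|² = 4.
distance² = |AP|² − (AP·d)²/|d|² = 13 − 0/4 = 13, so the distance is √13.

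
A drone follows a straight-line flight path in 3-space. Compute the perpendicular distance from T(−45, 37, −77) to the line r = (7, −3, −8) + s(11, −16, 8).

7√41

Direction vector d = (11, −16, 8).
AP = (−52, 40, −69), and AP × d = (−784, −343, 392).
|AP × d|² = 885969 and |d|² = 441, so the distance is √(885969/441) = √2009 = 7√41.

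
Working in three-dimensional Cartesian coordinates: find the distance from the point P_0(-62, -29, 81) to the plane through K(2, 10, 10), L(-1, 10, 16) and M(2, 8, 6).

KL = (-3, 0, 6) and KM = (0, -2, -4), so a normal is n = KL × KM = (12, -12, 6).
Then n·(-62, -29, 81) - (-36) = 126.
|n| = √(144 + 144 + 36) = 18, so the distance is |126|/18 = 7.

7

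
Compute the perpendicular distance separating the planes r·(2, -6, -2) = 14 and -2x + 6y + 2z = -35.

21/(2√11)

Divide the second equation by -1 to match normals: 2x - 6y - 2z = 35.
Both planes have normal n = (2, -6, -2), |n| = 2√11. Any point on the first plane is at distance |35 − 14|/|n| = 21/(2√11) from the second.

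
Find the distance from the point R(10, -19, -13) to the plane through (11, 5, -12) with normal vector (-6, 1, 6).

24/√73

The plane has equation n·(r − (11, 5, -12)) = 0, i.e. n·r = -133.
d = |(-6)·10 + 1·(-19) + 6·(-13) − (-133)| / √(36 + 1 + 36) = |-24| / √73 = 24/√73.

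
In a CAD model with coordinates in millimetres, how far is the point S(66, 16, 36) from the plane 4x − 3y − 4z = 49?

23/√41

d = |4·66 + (-3)·16 + (-4)·36 − 49| / √(16 + 9 + 16) = |23| / √41 = 23/√41.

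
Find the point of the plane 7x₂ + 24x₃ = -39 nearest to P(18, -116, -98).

(18, -81, 22)

n = (0, 7, 24), |n|² = 625, and n·P − (-39) = -3125.
t = -3125/625 = -5, so the foot is P − t·n = (18, -116, -98) − (-5)·(0, 7, 24) = (18, -81, 22).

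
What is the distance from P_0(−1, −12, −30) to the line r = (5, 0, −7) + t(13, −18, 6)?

√709

Direction vector d = (13, −18, 6).
AP = (−6, −12, −23), and AP × d = (−486, −263, 264).
|AP × d|² = 375061 and |d|² = 529, so the distance is √(375061/529) = √709.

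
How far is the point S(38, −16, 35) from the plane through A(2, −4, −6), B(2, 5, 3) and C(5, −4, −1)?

21√43/43

AB = (0, 9, 9) and AC = (3, 0, 5), so a normal is n = AB × AC = (45, 27, −27).
Then n·(38, −16, 35) − 144 = 189.
|n| = √(2025 + 729 + 729) = 9√43, so the distance is |189|/(9√43) = 21√43/43.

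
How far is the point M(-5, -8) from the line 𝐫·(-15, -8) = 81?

58/17

d = |(-15)·(-5) + (-8)·(-8) − 81| / √(225 + 64) = |58|/17 = 58/17.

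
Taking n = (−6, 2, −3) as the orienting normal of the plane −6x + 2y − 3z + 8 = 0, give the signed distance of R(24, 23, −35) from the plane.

n·R − (-8) = 15.
|n| = 7, so the signed distance is 15/7.

15/7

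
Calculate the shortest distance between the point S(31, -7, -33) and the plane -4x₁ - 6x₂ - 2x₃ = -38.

11/√14

n = (-4, -6, -2); n·P − (-38) = 22; |n| = 2√14; distance = 22/(2√14) = 11/√14.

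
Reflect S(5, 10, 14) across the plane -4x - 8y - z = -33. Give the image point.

(-3, -6, 12)

n = (-4, -8, -1), |n|² = 81, n·S − (-33) = -81, so t = -81/81 = -1.
Foot F = S − (-1)·n = (1, 2, 13); the reflection is 2F − S = (-3, -6, 12).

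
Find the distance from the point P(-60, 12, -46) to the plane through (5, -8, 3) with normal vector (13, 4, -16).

19/21

The plane has equation n·(r − (5, -8, 3)) = 0, i.e. n·r = -15.
d = |13·(-60) + 4·12 + (-16)·(-46) − (-15)| / √(169 + 16 + 256) = |19| / 21 = 19/21.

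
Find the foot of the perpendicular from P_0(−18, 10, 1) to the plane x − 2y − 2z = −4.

(-14, 2, -7)

The perpendicular from P_0 has direction n = (1, −2, −2): r = (−18, 10, 1) + μ(1, −2, −2).
Substitute into the plane: n·(P_0 + μn) = -4 gives -40 + 9μ = -4, so μ = 4.
Foot = (−18, 10, 1) + 4·(1, −2, −2) = (−14, 2, −7).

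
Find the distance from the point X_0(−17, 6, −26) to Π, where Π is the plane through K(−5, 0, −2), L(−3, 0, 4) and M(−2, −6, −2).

6/7

KL = (2, 0, 6) and KM = (3, −6, 0), so a normal is n = KL × KM = (36, 18, −12).
Then n·(−17, 6, −26) − (−156) = −36.
|n| = √(1296 + 324 + 144) = 42, so the distance is |-36|/42 = 6/7.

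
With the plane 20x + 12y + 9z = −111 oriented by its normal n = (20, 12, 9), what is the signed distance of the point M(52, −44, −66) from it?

29/25

n·M − (-111) = 29.
|n| = 25, so the signed distance is 29/25.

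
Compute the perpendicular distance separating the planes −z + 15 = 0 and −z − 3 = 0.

18

Both planes have normal n = (0, 0, −1), |n| = 1. Any point on the first plane is at distance |3 − (-15)|/|n| = 18/1 = 18 from the second.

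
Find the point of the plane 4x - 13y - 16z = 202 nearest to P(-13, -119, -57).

(-33, -54, 23)

The perpendicular from P has direction n = (4, -13, -16): r = (-13, -119, -57) + μ(4, -13, -16).
Substitute into the plane: n·(P + μn) = 202 gives 2407 + 441μ = 202, so μ = -5.
Foot = (-13, -119, -57) + (-5)·(4, -13, -16) = (-33, -54, 23).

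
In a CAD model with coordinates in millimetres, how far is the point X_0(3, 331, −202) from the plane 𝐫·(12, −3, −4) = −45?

Normal vector n = (12, −3, −4), and n·(3, 331, −202) − (−45) = −104.
|n| = √(144 + 9 + 16) = 13, so the distance is |-104|/13 = 8.

8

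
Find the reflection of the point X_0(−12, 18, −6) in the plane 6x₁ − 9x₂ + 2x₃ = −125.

(0, 0, -2)

With n = (6, −9, 2), the signed offset is (n·X_0 − (-125))/|n|² = -121/121 = -1.
X_0' = X_0 − 2t·n = (−12, 18, −6) − (-2)·(6, −9, 2) = (0, 0, −2).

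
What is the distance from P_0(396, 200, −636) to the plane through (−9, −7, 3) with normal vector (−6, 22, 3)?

The plane has equation n·(r − (−9, −7, 3)) = 0, i.e. n·r = -91.
n = (−6, 22, 3); n·P − (-91) = 207; |n| = 23; distance = 207/23 = 9.

9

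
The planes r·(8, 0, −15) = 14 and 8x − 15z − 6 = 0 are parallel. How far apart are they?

With common normal n = (8, 0, −15) (|n| = 17), the distance is |14 − 6|/|n| = 8/17.

8/17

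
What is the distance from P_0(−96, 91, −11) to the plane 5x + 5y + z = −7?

d = |5·(-96) + 5·91 + 1·(-11) − (-7)| / √(25 + 25 + 1) = |-29| / √51 = 29√51/51.

29/√51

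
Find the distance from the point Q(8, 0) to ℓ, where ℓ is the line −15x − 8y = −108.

12/17

The normal to the line is n = (−15, −8) with |n| = 17.
|n·Q − (-108)| = |-120 − (-108)| = 12, so the distance is 12/17.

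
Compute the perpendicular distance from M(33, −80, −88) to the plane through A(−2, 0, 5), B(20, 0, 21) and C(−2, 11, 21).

AB = (22, 0, 16) and AC = (0, 11, 16), so a normal is n = AB × AC = (−176, −352, 242).
Then n·(33, −80, −88) − 1562 = −506.
|n| = √(30976 + 123904 + 58564) = 462, so the distance is |-506|/462 = 23/21.

23/21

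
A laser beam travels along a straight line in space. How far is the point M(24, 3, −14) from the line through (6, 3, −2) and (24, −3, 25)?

6√13

A direction vector is d = (18, −6, 27).
AP = (18, 0, −12), and AP × d = (−72, −702, −108).
|AP × d|² = 509652 and |d|² = 1089, so the distance is √(509652/1089) = √468 = 6√13.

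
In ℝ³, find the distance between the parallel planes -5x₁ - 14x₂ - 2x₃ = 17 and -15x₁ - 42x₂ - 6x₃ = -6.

19/15

Divide the second equation by 3 to match normals: -5x₁ - 14x₂ - 2x₃ = -2.
Both planes have normal n = (-5, -14, -2), |n| = 15. Any point on the first plane is at distance |(-2) − 17|/|n| = 19/15 from the second.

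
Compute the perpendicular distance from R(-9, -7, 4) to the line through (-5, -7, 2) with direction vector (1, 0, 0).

Direction vector d = (1, 0, 0).
AP = (-4, 0, 2); AP·d = -4, |AP|² = 20, |d|² = 1.
distance² = |AP|² − (AP·d)²/|d|² = 20 − 16/1 = 4, so the distance is 2.

2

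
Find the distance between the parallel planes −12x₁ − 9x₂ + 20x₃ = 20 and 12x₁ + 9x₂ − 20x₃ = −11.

9/25

Divide the second equation by -1 to match normals: −12x₁ − 9x₂ + 20x₃ = 11.
With common normal n = (−12, −9, 20) (|n| = 25), the distance is |20 − 11|/|n| = 9/25.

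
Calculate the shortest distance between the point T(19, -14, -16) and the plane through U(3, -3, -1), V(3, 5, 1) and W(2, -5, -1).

17√21/21

UV = (0, 8, 2) and UW = (-1, -2, 0), so a normal is n = UV × UW = (4, -2, 8).
Then n·(19, -14, -16) - 10 = -34.
|n| = √(16 + 4 + 64) = 2√21, so the distance is |-34|/(2√21) = 17√21/21.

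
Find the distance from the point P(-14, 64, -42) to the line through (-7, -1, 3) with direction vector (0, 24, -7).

√674

Direction vector d = (0, 24, -7).
AP = (-7, 65, -45), and AP × d = (625, -49, -168).
|AP × d|² = 421250 and |d|² = 625, so the distance is √(421250/625) = √674.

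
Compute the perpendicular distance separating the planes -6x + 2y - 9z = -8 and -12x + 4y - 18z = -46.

15/11

Divide the second equation by 2 to match normals: -6x + 2y - 9z = -23.
With common normal n = (-6, 2, -9) (|n| = 11), the distance is |(-8) − (-23)|/|n| = 15/11.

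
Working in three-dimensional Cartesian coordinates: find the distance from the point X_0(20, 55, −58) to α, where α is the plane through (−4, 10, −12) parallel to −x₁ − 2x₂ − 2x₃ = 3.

22/3

Parallel planes share the normal n = (−1, −2, −2); since (−4, 10, −12) lies on the plane, its equation is −x₁ − 2x₂ − 2x₃ = 8.
Then n·(20, 55, −58) − 8 = −22.
|n| = √(1 + 4 + 4) = 3, so the distance is |-22|/3 = 22/3.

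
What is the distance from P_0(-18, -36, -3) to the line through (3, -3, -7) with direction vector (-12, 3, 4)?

9√17

Direction vector d = (-12, 3, 4).
AP = (-21, -33, 4); AP·d = 169, |AP|² = 1546, |d|² = 169.
distance² = |AP|² − (AP·d)²/|d|² = 1546 − 28561/169 = 1377, so the distance is 9√17.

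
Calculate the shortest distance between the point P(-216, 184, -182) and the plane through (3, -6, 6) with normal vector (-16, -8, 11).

The plane has equation n·(r − (3, -6, 6)) = 0, i.e. n·r = 66.
Then n·(-216, 184, -182) - 66 = -84.
|n| = √(256 + 64 + 121) = 21, so the distance is |-84|/21 = 4.

4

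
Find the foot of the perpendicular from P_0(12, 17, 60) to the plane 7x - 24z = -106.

(26, 17, 12)

The perpendicular from P_0 has direction n = (7, 0, -24): r = (12, 17, 60) + λ(7, 0, -24).
Substitute into the plane: n·(P_0 + λn) = -106 gives -1356 + 625λ = -106, so λ = 2.
Foot = (12, 17, 60) + 2·(7, 0, -24) = (26, 17, 12).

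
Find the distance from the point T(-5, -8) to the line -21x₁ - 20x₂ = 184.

d = |(-21)·(-5) + (-20)·(-8) − 184| / √(441 + 400) = |81|/29 = 81/29.

81/29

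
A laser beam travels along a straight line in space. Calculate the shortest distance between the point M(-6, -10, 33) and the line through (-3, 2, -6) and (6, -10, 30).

A direction vector is d = (9, -12, 36).
AP = (-3, -12, 39); AP·d = 1521, |AP|² = 1674, |d|² = 1521.
distance² = |AP|² − (AP·d)²/|d|² = 1674 − 2313441/1521 = 153, so the distance is 3√17.

3√17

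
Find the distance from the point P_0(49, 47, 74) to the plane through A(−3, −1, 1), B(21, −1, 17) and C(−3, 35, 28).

AB = (24, 0, 16) and AC = (0, 36, 27), so a normal is n = AB × AC = (−576, −648, 864).
Then n·(49, 47, 74) − 3240 = 2016.
|n| = √(331776 + 419904 + 746496) = 1224, so the distance is |2016|/1224 = 28/17.

28/17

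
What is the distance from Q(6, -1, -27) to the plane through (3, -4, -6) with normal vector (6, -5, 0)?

The plane has equation n·(r − (3, -4, -6)) = 0, i.e. n·r = 38.
Then n·(6, -1, -27) - 38 = 3.
|n| = √(36 + 25 + 0) = √61, so the distance is |3|/√61 = 3/√61.

3/√61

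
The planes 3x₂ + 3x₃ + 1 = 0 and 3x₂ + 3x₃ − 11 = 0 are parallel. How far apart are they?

2√2

With common normal n = (0, 3, 3) (|n| = 3√2), the distance is |(-1) − 11|/|n| = 12/(3√2) = 2√2.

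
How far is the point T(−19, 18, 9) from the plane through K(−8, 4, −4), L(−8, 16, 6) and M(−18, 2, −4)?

3/√62

KL = (0, 12, 10) and KM = (−10, −2, 0), so a normal is n = KL × KM = (20, −100, 120).
Then n·(−19, 18, 9) − (−1040) = −60.
|n| = √(400 + 10000 + 14400) = 20√62, so the distance is |-60|/(20√62) = 3/√62.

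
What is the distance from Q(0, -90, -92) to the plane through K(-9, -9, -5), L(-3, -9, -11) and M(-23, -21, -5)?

9

KL = (6, 0, -6) and KM = (-14, -12, 0), so a normal is n = KL × KM = (-72, 84, -72).
n = (-72, 84, -72); n·P − 252 = -1188; |n| = 132; distance = 1188/132 = 9.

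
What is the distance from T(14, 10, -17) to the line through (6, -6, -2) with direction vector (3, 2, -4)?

9

Direction vector d = (3, 2, -4).
AP = (8, 16, -15); AP·d = 116, |AP|² = 545, |d|² = 29.
distance² = |AP|² − (AP·d)²/|d|² = 545 − 13456/29 = 81, so the distance is 9.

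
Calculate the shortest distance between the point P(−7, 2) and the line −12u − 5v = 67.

The normal to the line is n = (−12, −5) with |n| = 13.
|n·P − 67| = |74 − 67| = 7, so the distance is 7/13.

7/13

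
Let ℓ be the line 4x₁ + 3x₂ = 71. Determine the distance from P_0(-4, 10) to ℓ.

The normal to the line is n = (4, 3) with |n| = 5.
|n·P_0 − 71| = |14 − 71| = 57, so the distance is 57/5.

57/5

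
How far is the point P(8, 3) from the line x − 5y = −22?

15/√26

The normal to the line is n = (1, −5) with |n| = √26.
|n·P − (-22)| = |-7 − (-22)| = 15, so the distance is 15/√26.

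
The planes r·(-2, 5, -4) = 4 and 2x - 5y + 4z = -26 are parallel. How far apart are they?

Divide the second equation by -1 to match normals: -2x + 5y - 4z = 26.
With common normal n = (-2, 5, -4) (|n| = 3√5), the distance is |4 − 26|/|n| = 22/(3√5) = 22√5/15.

22√5/15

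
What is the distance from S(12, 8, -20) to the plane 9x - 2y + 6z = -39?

1

Normal vector n = (9, -2, 6), and n·(12, 8, -20) - (-39) = 11.
|n| = √(81 + 4 + 36) = 11, so the distance is |11|/11 = 1.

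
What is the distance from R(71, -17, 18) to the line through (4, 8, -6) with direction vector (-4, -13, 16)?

Direction vector d = (-4, -13, 16).
AP = (67, -25, 24); AP·d = 441, |AP|² = 5690, |d|² = 441.
distance² = |AP|² − (AP·d)²/|d|² = 5690 − 194481/441 = 5249, so the distance is √5249.

√5249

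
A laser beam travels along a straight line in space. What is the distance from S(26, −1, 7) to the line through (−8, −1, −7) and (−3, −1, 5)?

26

A direction vector is d = (5, 0, 12).
AP = (34, 0, 14), and AP × d = (0, −338, 0).
|AP × d|² = 114244 and |d|² = 169, so the distance is √(114244/169) = √676 = 26.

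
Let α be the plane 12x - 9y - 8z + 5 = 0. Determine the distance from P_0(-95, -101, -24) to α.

d = |12·(-95) + (-9)·(-101) + (-8)·(-24) − (-5)| / √(144 + 81 + 64) = |-34| / 17 = 2.

2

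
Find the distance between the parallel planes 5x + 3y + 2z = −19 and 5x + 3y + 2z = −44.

25√38/38

Both planes have normal n = (5, 3, 2), |n| = √38. Any point on the first plane is at distance |(-44) − (-19)|/|n| = 25/√38 = 25√38/38 from the second.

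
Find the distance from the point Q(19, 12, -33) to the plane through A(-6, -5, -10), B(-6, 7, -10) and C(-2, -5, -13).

17/5

AB = (0, 12, 0) and AC = (4, 0, -3), so a normal is n = AB × AC = (-36, 0, -48).
Then n·(19, 12, -33) - 696 = 204.
|n| = √(1296 + 0 + 2304) = 60, so the distance is |204|/60 = 17/5.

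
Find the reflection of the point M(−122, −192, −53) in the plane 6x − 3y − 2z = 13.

n = (6, −3, −2), |n|² = 49, n·M − 13 = -63, so t = -63/49 = -9/7.
Foot F = M − (-9/7)·n = (−800/7, −1371/7, −389/7); the reflection is 2F − M = (−746/7, −1398/7, −407/7).

(-746/7, -1398/7, -407/7)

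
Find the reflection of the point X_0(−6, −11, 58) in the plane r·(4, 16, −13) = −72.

(10, 53, 6)

n = (4, 16, −13), |n|² = 441, n·X_0 − (-72) = -882, so t = -882/441 = -2.
Foot F = X_0 − (-2)·n = (2, 21, 32); the reflection is 2F − X_0 = (10, 53, 6).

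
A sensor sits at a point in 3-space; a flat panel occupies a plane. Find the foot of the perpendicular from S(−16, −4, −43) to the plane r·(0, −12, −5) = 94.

(-16, 8, -38)

The perpendicular from S has direction n = (0, −12, −5): r = (−16, −4, −43) + μ(0, −12, −5).
Substitute into the plane: n·(S + μn) = 94 gives 263 + 169μ = 94, so μ = -1.
Foot = (−16, −4, −43) + (-1)·(0, −12, −5) = (−16, 8, −38).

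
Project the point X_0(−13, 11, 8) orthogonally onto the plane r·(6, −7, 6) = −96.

(-137/11, 114/11, 94/11)

The perpendicular from X_0 has direction n = (6, −7, 6): r = (−13, 11, 8) + μ(6, −7, 6).
Substitute into the plane: n·(X_0 + μn) = -96 gives -107 + 121μ = -96, so μ = 1/11.
Foot = (−13, 11, 8) + (1/11)·(6, −7, 6) = (−137/11, 114/11, 94/11).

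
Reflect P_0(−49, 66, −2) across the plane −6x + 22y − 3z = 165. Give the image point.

With n = (−6, 22, −3), the signed offset is (n·P_0 − 165)/|n|² = 1587/529 = 3.
P_0' = P_0 − 2t·n = (−49, 66, −2) − 6·(−6, 22, −3) = (−13, −66, 16).

(-13, -66, 16)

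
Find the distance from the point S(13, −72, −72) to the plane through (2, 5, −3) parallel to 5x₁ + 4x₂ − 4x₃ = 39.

Parallel planes share the normal n = (5, 4, −4); since (2, 5, −3) lies on the plane, its equation is 5x₁ + 4x₂ − 4x₃ = 42.
d = |5·13 + 4·(-72) + (-4)·(-72) − 42| / √(25 + 16 + 16) = |23| / √57 = 23√57/57.

23√57/57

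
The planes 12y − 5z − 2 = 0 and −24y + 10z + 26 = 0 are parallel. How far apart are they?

11/13

Divide the second equation by -2 to match normals: 12y − 5z = 13.
Both planes have normal n = (0, 12, −5), |n| = 13. Any point on the first plane is at distance |13 − 2|/|n| = 11/13 from the second.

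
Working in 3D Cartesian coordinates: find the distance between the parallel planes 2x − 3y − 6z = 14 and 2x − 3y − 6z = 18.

With common normal n = (2, −3, −6) (|n| = 7), the distance is |14 − 18|/|n| = 4/7.

4/7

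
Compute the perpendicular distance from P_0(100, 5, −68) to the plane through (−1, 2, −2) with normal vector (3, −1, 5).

The plane has equation n·(r − (−1, 2, −2)) = 0, i.e. n·r = -15.
Then n·(100, 5, −68) − (−15) = −30.
|n| = √(9 + 1 + 25) = √35, so the distance is |-30|/√35 = 30/√35.

6√35/7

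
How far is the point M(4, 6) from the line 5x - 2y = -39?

47/√29

The normal to the line is n = (5, -2) with |n| = √29.
|n·M − (-39)| = |8 − (-39)| = 47, so the distance is 47/√29.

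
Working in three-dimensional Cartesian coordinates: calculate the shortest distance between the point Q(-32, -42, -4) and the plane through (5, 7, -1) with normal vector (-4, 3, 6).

17√61/61

The plane has equation n·(r − (5, 7, -1)) = 0, i.e. n·r = -5.
d = |(-4)·(-32) + 3·(-42) + 6·(-4) − (-5)| / √(16 + 9 + 36) = |-17| / √61 = 17/√61.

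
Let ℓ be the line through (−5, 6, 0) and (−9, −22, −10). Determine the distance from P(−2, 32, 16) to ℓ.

√41

A direction vector is d = (−4, −28, −10).
AP = (3, 26, 16); AP·d = -900, |AP|² = 941, |d|² = 900.
distance² = |AP|² − (AP·d)²/|d|² = 941 − 810000/900 = 41, so the distance is √41.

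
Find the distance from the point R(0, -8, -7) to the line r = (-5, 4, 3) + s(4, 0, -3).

Direction vector d = (4, 0, -3).
AP = (5, -12, -10); AP·d = 50, |AP|² = 269, |d|² = 25.
distance² = |AP|² − (AP·d)²/|d|² = 269 − 2500/25 = 169, so the distance is 13.

13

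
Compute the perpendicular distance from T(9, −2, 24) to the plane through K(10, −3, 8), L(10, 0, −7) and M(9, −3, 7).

KL = (0, 3, −15) and KM = (−1, 0, −1), so a normal is n = KL × KM = (−3, 15, 3).
d = |(-3)·9 + 15·(-2) + 3·24 − (-51)| / √(9 + 225 + 9) = |66| / (9√3) = 22/(3√3).

22/(3√3)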